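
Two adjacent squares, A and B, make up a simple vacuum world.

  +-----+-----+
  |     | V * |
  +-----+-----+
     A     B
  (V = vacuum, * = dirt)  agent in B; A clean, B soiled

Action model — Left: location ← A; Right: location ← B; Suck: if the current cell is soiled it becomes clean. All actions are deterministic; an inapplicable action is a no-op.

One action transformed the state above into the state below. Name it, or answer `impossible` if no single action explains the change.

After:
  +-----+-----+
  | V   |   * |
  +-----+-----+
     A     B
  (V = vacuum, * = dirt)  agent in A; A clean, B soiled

Left

try  Left: (A; A:clean, B:soiled)  ← match
try Right: (B; A:clean, B:soiled)
try  Suck: (B; A:clean, B:clean)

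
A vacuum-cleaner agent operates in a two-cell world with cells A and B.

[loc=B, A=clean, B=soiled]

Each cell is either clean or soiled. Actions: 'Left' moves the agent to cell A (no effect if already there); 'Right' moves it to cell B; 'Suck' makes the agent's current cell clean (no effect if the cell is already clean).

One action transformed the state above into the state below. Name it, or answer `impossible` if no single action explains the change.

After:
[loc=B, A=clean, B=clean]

Suck

try  Left: (A; A:clean, B:soiled)
try Right: (B; A:clean, B:soiled)
try  Suck: (B; A:clean, B:clean)  ← match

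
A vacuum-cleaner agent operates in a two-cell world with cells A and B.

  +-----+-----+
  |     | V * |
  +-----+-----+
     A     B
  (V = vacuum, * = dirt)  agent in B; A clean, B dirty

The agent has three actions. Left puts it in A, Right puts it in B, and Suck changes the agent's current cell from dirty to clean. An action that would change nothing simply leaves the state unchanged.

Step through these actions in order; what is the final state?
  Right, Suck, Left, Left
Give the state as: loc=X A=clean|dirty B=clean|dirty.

t=1 Right ⇒ loc=B A=clean B=dirty
t=2 Suck ⇒ loc=B A=clean B=clean
t=3 Left ⇒ loc=A A=clean B=clean
t=4 Left ⇒ loc=A A=clean B=clean

loc=A A=clean B=clean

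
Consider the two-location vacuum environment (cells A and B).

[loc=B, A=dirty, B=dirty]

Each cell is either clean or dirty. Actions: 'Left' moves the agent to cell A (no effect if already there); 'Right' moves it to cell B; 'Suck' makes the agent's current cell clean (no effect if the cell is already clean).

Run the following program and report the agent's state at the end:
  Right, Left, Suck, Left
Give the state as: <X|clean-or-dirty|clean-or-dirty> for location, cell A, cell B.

<A|clean|dirty>

1) do Right; now <B|dirty|dirty>
2) do Left; now <A|dirty|dirty>
3) do Suck; now <A|clean|dirty>
4) do Left; now <A|clean|dirty>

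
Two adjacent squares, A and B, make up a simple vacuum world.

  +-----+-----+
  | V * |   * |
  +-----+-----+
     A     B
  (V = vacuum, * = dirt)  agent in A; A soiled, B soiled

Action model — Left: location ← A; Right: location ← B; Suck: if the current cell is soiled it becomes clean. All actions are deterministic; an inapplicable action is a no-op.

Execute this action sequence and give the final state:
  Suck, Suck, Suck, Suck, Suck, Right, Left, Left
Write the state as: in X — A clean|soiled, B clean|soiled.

in A — A clean, B soiled

t=1 Suck ⇒ in A — A clean, B soiled
t=2 Suck ⇒ in A — A clean, B soiled
t=3 Suck ⇒ in A — A clean, B soiled
t=4 Suck ⇒ in A — A clean, B soiled
t=5 Suck ⇒ in A — A clean, B soiled
t=6 Right ⇒ in B — A clean, B soiled
t=7 Left ⇒ in A — A clean, B soiled
t=8 Left ⇒ in A — A clean, B soiled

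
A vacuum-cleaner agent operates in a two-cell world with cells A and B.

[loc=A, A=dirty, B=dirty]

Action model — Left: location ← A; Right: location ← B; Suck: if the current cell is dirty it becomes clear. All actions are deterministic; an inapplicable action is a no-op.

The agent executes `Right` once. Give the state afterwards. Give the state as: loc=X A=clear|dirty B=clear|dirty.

loc=B A=dirty B=dirty

start: loc=A A=dirty B=dirty
1. Right → loc=B A=dirty B=dirty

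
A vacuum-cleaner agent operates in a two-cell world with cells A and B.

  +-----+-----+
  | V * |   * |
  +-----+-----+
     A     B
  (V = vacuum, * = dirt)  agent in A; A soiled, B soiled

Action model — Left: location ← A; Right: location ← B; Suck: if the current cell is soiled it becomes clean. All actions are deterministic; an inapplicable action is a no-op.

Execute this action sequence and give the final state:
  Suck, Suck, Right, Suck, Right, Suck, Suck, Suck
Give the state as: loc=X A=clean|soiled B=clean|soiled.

loc=B A=clean B=clean

t=1 Suck ⇒ loc=A A=clean B=soiled
t=2 Suck ⇒ loc=A A=clean B=soiled
t=3 Right ⇒ loc=B A=clean B=soiled
t=4 Suck ⇒ loc=B A=clean B=clean
t=5 Right ⇒ loc=B A=clean B=clean
t=6 Suck ⇒ loc=B A=clean B=clean
t=7 Suck ⇒ loc=B A=clean B=clean
t=8 Suck ⇒ loc=B A=clean B=clean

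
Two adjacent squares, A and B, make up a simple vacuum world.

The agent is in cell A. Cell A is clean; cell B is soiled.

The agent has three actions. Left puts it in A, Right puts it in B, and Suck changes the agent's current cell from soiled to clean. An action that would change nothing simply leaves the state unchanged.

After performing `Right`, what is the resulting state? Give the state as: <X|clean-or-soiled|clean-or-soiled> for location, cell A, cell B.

<B|clean|soiled>

start: <A|clean|soiled>
[1] after Right: <B|clean|soiled>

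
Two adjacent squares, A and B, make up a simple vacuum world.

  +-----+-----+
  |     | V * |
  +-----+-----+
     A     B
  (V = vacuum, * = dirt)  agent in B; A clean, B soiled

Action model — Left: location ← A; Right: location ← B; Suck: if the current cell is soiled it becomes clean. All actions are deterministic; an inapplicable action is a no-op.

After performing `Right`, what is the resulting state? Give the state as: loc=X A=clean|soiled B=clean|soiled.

start: loc=B A=clean B=soiled
t=1 Right ⇒ loc=B A=clean B=soiled

loc=B A=clean B=soiled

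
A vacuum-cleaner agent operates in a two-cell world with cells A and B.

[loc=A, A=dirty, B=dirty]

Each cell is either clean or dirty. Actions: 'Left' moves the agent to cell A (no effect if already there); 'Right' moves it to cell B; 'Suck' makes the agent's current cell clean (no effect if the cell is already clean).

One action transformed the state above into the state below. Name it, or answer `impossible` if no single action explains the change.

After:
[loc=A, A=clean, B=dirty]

try  Left: <A|dirty|dirty>
try Right: <B|dirty|dirty>
try  Suck: <A|clean|dirty>  ← match

Suck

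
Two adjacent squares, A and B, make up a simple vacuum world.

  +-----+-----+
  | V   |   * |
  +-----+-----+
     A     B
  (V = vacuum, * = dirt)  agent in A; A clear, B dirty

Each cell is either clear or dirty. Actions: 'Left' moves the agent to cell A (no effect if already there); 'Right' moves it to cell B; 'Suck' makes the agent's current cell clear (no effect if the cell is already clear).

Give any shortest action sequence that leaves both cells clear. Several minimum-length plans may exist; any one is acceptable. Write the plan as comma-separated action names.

step 1/2 (Right): (B; A:clear, B:dirty)
step 2/2 (Suck): (B; A:clear, B:clear)
min 2: go B then Suck

Right, Suck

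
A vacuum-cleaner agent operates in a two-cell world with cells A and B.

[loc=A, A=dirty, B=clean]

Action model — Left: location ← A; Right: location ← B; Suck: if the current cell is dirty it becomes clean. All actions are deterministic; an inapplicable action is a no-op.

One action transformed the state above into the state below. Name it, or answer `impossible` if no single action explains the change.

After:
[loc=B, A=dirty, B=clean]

try  Left: <A|dirty|clean>
try Right: <B|dirty|clean>  ← match
try  Suck: <A|clean|clean>

Right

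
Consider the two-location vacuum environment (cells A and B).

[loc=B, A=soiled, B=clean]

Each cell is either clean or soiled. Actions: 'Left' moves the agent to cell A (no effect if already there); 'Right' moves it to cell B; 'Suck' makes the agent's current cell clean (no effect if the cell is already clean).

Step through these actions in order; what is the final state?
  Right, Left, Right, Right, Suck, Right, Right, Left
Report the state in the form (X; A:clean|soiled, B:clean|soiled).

(A; A:soiled, B:clean)

t=1 Right ⇒ (B; A:soiled, B:clean)
t=2 Left ⇒ (A; A:soiled, B:clean)
t=3 Right ⇒ (B; A:soiled, B:clean)
t=4 Right ⇒ (B; A:soiled, B:clean)
t=5 Suck ⇒ (B; A:soiled, B:clean)
t=6 Right ⇒ (B; A:soiled, B:clean)
t=7 Right ⇒ (B; A:soiled, B:clean)
t=8 Left ⇒ (A; A:soiled, B:clean)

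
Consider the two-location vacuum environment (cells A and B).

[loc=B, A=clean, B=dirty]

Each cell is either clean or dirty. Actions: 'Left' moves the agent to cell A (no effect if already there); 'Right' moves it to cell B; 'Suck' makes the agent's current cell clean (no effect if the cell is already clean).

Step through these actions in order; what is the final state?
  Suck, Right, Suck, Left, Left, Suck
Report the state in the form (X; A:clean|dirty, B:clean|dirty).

1) do Suck; now (B; A:clean, B:clean)
2) do Right; now (B; A:clean, B:clean)
3) do Suck; now (B; A:clean, B:clean)
4) do Left; now (A; A:clean, B:clean)
5) do Left; now (A; A:clean, B:clean)
6) do Suck; now (A; A:clean, B:clean)

(A; A:clean, B:clean)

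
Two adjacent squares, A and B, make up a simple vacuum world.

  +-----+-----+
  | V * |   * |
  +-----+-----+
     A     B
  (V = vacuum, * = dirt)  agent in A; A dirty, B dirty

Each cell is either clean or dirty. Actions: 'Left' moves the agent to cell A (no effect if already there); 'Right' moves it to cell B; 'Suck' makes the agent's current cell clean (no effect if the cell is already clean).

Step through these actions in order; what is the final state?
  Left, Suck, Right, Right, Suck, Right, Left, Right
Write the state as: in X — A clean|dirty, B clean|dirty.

t=1 Left ⇒ in A — A dirty, B dirty
t=2 Suck ⇒ in A — A clean, B dirty
t=3 Right ⇒ in B — A clean, B dirty
t=4 Right ⇒ in B — A clean, B dirty
t=5 Suck ⇒ in B — A clean, B clean
t=6 Right ⇒ in B — A clean, B clean
t=7 Left ⇒ in A — A clean, B clean
t=8 Right ⇒ in B — A clean, B clean

in B — A clean, B clean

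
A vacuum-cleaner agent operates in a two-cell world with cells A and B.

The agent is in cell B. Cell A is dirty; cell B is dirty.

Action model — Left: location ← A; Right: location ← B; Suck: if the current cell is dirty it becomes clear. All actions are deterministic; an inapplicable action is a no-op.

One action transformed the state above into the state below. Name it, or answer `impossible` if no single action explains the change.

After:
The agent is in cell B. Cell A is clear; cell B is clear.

impossible

try  Left: in A — A dirty, B dirty
try Right: in B — A dirty, B dirty
try  Suck: in B — A dirty, B clear
no single action produces the after-state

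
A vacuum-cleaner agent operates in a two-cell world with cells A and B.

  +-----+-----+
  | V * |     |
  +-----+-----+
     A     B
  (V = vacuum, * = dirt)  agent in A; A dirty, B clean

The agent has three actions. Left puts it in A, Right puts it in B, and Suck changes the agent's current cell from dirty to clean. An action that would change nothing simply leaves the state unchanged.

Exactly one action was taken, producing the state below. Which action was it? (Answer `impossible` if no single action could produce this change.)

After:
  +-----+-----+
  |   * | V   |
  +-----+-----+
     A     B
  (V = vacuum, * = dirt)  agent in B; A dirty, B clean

try  Left: <A|dirty|clean>
try Right: <B|dirty|clean>  ← match
try  Suck: <A|clean|clean>

Right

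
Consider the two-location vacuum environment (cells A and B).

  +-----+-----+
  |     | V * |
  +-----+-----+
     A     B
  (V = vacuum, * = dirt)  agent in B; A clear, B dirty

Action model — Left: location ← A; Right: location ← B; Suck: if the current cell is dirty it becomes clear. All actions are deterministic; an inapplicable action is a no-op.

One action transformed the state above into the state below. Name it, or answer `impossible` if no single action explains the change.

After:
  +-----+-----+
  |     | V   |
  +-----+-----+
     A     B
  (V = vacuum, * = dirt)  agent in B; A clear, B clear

Suck

try  Left: (A; A:clear, B:dirty)
try Right: (B; A:clear, B:dirty)
try  Suck: (B; A:clear, B:clear)  ← match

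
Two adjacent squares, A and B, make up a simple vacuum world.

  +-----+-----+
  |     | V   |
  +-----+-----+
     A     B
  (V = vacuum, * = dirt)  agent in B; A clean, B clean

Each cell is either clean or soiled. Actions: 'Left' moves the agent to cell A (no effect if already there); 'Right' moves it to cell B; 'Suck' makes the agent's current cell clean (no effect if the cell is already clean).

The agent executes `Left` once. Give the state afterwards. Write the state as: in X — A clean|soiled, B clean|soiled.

start: in B — A clean, B clean
step 1/1 (Left): in A — A clean, B clean

in A — A clean, B clean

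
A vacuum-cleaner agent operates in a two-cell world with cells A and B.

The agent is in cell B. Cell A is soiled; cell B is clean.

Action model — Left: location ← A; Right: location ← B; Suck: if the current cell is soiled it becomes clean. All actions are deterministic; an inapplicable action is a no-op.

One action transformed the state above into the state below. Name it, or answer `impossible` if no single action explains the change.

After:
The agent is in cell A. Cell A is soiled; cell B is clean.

try  Left: in A — A soiled, B clean  ← match
try Right: in B — A soiled, B clean
try  Suck: in B — A soiled, B clean

Left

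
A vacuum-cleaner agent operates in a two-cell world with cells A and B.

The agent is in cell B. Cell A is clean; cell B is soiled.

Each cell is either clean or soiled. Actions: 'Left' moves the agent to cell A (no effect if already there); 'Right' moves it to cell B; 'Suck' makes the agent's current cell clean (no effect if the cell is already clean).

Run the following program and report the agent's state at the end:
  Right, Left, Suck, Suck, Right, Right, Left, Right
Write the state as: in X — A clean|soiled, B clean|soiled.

in B — A clean, B soiled

Right (#1): in B — A clean, B soiled
Left (#2): in A — A clean, B soiled
Suck (#3): in A — A clean, B soiled
Suck (#4): in A — A clean, B soiled
Right (#5): in B — A clean, B soiled
Right (#6): in B — A clean, B soiled
Left (#7): in A — A clean, B soiled
Right (#8): in B — A clean, B soiled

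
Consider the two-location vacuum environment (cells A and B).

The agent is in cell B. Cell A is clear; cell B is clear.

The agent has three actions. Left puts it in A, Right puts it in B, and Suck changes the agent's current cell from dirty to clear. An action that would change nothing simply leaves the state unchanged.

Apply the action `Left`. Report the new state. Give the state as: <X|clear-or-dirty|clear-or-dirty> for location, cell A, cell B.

<A|clear|clear>

start: <B|clear|clear>
t=1 Left ⇒ <A|clear|clear>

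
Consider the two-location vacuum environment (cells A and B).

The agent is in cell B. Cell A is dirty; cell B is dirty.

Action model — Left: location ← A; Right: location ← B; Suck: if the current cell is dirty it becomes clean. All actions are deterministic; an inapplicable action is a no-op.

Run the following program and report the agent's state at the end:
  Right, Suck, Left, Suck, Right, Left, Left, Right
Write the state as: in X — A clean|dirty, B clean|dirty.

in B — A clean, B clean

Right (#1): in B — A dirty, B dirty
Suck (#2): in B — A dirty, B clean
Left (#3): in A — A dirty, B clean
Suck (#4): in A — A clean, B clean
Right (#5): in B — A clean, B clean
Left (#6): in A — A clean, B clean
Left (#7): in A — A clean, B clean
Right (#8): in B — A clean, B clean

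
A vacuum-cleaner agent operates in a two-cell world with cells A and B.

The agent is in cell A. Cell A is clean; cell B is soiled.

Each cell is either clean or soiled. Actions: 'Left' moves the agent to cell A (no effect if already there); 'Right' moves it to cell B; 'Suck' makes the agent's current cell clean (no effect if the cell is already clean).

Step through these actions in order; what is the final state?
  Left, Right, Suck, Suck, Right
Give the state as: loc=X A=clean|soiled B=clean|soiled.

t=1 Left ⇒ loc=A A=clean B=soiled
t=2 Right ⇒ loc=B A=clean B=soiled
t=3 Suck ⇒ loc=B A=clean B=clean
t=4 Suck ⇒ loc=B A=clean B=clean
t=5 Right ⇒ loc=B A=clean B=clean

loc=B A=clean B=clean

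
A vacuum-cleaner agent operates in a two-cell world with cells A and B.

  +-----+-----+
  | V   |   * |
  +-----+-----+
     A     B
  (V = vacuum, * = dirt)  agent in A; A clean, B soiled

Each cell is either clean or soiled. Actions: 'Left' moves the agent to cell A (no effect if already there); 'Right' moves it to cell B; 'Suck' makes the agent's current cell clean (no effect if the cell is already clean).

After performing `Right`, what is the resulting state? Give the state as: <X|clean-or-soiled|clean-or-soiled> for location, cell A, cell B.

start: <A|clean|soiled>
t=1 Right ⇒ <B|clean|soiled>

<B|clean|soiled>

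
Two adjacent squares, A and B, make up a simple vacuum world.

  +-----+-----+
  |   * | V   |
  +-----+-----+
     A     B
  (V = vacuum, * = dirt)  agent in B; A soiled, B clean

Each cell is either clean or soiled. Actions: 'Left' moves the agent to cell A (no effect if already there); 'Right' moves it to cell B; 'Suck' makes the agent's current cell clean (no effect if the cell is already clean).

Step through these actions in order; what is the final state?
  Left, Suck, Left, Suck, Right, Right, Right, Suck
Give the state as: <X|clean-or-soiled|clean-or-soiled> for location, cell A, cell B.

<B|clean|clean>

[1] after Left: <A|soiled|clean>
[2] after Suck: <A|clean|clean>
[3] after Left: <A|clean|clean>
[4] after Suck: <A|clean|clean>
[5] after Right: <B|clean|clean>
[6] after Right: <B|clean|clean>
[7] after Right: <B|clean|clean>
[8] after Suck: <B|clean|clean>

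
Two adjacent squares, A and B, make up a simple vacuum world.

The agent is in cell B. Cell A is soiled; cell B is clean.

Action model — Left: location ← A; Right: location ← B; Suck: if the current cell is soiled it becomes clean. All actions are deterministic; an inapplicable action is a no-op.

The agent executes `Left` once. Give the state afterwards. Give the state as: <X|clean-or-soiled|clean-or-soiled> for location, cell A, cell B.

<A|soiled|clean>

start: <B|soiled|clean>
1) do Left; now <A|soiled|clean>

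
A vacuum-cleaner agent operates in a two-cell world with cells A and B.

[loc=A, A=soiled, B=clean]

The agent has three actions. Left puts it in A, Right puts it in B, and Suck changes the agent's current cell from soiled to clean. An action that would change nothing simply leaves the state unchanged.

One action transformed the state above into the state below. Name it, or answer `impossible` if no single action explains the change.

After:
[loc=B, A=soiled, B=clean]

Right

try  Left: in A — A soiled, B clean
try Right: in B — A soiled, B clean  ← match
try  Suck: in A — A clean, B clean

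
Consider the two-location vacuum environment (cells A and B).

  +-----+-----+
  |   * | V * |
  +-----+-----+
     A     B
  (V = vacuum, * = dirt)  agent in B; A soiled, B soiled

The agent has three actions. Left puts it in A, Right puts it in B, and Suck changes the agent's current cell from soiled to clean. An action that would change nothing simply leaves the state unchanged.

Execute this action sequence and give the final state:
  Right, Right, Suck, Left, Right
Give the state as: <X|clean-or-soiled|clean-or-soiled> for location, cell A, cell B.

<B|soiled|clean>

[1] after Right: <B|soiled|soiled>
[2] after Right: <B|soiled|soiled>
[3] after Suck: <B|soiled|clean>
[4] after Left: <A|soiled|clean>
[5] after Right: <B|soiled|clean>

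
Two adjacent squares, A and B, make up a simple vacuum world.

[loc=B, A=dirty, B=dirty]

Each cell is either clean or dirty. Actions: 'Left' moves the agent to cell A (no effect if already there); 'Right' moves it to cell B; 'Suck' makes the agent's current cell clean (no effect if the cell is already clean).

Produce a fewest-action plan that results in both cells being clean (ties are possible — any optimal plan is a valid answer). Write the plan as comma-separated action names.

Suck, Left, Suck

1) do Suck; now in B — A dirty, B clean
2) do Left; now in A — A dirty, B clean
3) do Suck; now in A — A clean, B clean
min 3: Suck B + move + Suck A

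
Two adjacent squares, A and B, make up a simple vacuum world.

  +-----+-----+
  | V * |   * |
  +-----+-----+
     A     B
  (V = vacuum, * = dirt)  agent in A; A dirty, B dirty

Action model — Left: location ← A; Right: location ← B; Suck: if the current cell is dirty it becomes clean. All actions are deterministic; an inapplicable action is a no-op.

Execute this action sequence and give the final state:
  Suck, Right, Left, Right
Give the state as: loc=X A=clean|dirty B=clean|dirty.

step 1/4 (Suck): loc=A A=clean B=dirty
step 2/4 (Right): loc=B A=clean B=dirty
step 3/4 (Left): loc=A A=clean B=dirty
step 4/4 (Right): loc=B A=clean B=dirty

loc=B A=clean B=dirty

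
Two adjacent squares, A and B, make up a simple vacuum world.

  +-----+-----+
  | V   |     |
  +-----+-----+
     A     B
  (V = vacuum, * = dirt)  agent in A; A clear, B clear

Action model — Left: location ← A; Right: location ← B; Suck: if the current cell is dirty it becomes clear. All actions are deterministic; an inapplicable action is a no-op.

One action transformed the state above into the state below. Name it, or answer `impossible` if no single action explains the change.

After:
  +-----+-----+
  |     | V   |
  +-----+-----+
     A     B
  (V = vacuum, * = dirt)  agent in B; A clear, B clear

try  Left: loc=A A=clear B=clear
try Right: loc=B A=clear B=clear  ← match
try  Suck: loc=A A=clear B=clear

Right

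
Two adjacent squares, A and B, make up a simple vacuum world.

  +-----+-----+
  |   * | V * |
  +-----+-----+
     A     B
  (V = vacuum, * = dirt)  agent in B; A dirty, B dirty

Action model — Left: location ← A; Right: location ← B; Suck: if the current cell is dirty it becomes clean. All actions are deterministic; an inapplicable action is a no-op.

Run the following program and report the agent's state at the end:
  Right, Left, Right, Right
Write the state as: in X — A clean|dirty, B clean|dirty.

in B — A dirty, B dirty

Right (#1): in B — A dirty, B dirty
Left (#2): in A — A dirty, B dirty
Right (#3): in B — A dirty, B dirty
Right (#4): in B — A dirty, B dirty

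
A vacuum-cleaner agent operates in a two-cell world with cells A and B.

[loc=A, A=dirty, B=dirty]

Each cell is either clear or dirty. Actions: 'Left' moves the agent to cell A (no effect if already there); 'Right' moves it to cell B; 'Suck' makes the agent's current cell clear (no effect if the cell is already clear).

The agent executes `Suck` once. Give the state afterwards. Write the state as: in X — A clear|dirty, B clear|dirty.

start: in A — A dirty, B dirty
step 1/1 (Suck): in A — A clear, B dirty

in A — A clear, B dirty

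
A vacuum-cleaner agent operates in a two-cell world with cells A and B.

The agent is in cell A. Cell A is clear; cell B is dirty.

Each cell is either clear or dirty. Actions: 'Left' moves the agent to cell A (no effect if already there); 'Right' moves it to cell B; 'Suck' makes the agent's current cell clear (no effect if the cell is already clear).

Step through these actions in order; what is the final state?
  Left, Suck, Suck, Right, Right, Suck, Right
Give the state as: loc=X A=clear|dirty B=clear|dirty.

Left (#1): loc=A A=clear B=dirty
Suck (#2): loc=A A=clear B=dirty
Suck (#3): loc=A A=clear B=dirty
Right (#4): loc=B A=clear B=dirty
Right (#5): loc=B A=clear B=dirty
Suck (#6): loc=B A=clear B=clear
Right (#7): loc=B A=clear B=clear

loc=B A=clear B=clear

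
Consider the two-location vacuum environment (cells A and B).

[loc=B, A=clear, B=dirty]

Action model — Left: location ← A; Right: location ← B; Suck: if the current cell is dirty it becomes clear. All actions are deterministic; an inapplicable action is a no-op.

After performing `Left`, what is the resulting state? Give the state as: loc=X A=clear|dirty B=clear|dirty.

loc=A A=clear B=dirty

start: loc=B A=clear B=dirty
step 1/1 (Left): loc=A A=clear B=dirty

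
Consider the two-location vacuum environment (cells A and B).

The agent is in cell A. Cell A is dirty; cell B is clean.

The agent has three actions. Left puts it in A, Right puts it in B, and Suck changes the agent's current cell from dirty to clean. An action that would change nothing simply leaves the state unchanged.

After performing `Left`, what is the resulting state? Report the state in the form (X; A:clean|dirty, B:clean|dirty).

(A; A:dirty, B:clean)

start: (A; A:dirty, B:clean)
Left (#1): (A; A:dirty, B:clean)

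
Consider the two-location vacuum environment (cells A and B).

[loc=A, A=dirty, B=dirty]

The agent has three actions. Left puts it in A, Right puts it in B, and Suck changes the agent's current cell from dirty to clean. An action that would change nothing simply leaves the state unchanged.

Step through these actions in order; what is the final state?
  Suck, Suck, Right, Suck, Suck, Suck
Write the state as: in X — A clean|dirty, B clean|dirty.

t=1 Suck ⇒ in A — A clean, B dirty
t=2 Suck ⇒ in A — A clean, B dirty
t=3 Right ⇒ in B — A clean, B dirty
t=4 Suck ⇒ in B — A clean, B clean
t=5 Suck ⇒ in B — A clean, B clean
t=6 Suck ⇒ in B — A clean, B clean

in B — A clean, B clean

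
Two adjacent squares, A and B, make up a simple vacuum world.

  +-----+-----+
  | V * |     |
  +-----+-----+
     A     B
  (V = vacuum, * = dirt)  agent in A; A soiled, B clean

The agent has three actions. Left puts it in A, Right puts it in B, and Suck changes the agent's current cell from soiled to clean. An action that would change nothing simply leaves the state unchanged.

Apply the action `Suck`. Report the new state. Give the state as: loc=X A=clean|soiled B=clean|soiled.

loc=A A=clean B=clean

start: loc=A A=soiled B=clean
t=1 Suck ⇒ loc=A A=clean B=clean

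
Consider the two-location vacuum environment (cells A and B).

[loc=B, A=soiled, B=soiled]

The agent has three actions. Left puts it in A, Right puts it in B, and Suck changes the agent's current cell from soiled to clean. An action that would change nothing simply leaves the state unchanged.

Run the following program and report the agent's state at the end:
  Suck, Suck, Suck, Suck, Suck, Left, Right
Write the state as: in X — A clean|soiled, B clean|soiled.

in B — A soiled, B clean

[1] after Suck: in B — A soiled, B clean
[2] after Suck: in B — A soiled, B clean
[3] after Suck: in B — A soiled, B clean
[4] after Suck: in B — A soiled, B clean
[5] after Suck: in B — A soiled, B clean
[6] after Left: in A — A soiled, B clean
[7] after Right: in B — A soiled, B clean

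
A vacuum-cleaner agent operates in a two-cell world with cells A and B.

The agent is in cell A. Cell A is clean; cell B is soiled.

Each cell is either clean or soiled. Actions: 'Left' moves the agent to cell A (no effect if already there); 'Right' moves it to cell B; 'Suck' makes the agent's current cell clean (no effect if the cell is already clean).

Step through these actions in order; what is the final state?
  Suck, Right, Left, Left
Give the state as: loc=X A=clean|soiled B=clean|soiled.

1. Suck → loc=A A=clean B=soiled
2. Right → loc=B A=clean B=soiled
3. Left → loc=A A=clean B=soiled
4. Left → loc=A A=clean B=soiled

loc=A A=clean B=soiled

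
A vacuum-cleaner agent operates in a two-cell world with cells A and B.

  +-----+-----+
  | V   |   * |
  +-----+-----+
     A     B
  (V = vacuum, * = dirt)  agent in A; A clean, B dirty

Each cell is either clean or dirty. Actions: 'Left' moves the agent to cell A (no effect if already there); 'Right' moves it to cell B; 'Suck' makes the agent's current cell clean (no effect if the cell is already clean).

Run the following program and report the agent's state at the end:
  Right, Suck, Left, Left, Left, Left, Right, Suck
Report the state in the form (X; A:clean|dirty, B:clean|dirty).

(B; A:clean, B:clean)

1. Right → (B; A:clean, B:dirty)
2. Suck → (B; A:clean, B:clean)
3. Left → (A; A:clean, B:clean)
4. Left → (A; A:clean, B:clean)
5. Left → (A; A:clean, B:clean)
6. Left → (A; A:clean, B:clean)
7. Right → (B; A:clean, B:clean)
8. Suck → (B; A:clean, B:clean)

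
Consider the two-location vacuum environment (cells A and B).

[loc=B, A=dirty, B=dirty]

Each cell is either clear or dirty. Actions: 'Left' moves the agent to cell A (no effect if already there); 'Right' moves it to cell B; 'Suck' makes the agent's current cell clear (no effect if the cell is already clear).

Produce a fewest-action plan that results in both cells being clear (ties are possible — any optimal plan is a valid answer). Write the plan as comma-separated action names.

Suck, Left, Suck

t=1 Suck ⇒ in B — A dirty, B clear
t=2 Left ⇒ in A — A dirty, B clear
t=3 Suck ⇒ in A — A clear, B clear
min 3: Suck B + move + Suck A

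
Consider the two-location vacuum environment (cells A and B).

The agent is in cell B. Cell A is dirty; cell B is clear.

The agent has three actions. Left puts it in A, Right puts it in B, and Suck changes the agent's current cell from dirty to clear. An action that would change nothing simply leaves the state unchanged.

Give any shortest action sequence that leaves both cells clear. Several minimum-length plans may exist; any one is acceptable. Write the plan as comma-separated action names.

t=1 Left ⇒ in A — A dirty, B clear
t=2 Suck ⇒ in A — A clear, B clear
min 2: go A then Suck

Left, Suck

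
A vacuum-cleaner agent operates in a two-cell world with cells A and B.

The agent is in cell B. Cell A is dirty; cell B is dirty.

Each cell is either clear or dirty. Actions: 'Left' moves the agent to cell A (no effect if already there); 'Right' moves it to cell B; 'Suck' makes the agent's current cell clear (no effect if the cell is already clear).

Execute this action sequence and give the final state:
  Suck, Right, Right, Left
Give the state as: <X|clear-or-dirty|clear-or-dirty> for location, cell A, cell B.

1. Suck → <B|dirty|clear>
2. Right → <B|dirty|clear>
3. Right → <B|dirty|clear>
4. Left → <A|dirty|clear>

<A|dirty|clear>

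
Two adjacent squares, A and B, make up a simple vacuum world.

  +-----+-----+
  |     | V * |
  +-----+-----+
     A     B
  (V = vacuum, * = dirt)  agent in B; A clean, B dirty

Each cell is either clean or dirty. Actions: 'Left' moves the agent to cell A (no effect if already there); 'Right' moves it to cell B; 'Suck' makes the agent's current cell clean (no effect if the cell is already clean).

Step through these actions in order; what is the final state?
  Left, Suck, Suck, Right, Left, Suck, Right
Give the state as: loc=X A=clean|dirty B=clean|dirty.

step 1/7 (Left): loc=A A=clean B=dirty
step 2/7 (Suck): loc=A A=clean B=dirty
step 3/7 (Suck): loc=A A=clean B=dirty
step 4/7 (Right): loc=B A=clean B=dirty
step 5/7 (Left): loc=A A=clean B=dirty
step 6/7 (Suck): loc=A A=clean B=dirty
step 7/7 (Right): loc=B A=clean B=dirty

loc=B A=clean B=dirty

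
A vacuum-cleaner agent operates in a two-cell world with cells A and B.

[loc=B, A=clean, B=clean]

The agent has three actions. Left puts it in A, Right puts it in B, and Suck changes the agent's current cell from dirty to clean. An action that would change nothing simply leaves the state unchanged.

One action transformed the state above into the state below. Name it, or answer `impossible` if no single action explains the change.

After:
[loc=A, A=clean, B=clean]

try  Left: (A; A:clean, B:clean)  ← match
try Right: (B; A:clean, B:clean)
try  Suck: (B; A:clean, B:clean)

Left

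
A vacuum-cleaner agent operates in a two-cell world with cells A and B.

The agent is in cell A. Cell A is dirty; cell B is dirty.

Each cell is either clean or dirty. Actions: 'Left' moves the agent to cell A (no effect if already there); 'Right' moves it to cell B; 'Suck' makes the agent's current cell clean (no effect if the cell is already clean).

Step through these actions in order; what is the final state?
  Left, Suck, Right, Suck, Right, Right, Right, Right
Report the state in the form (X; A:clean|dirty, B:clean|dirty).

(B; A:clean, B:clean)

Left (#1): (A; A:dirty, B:dirty)
Suck (#2): (A; A:clean, B:dirty)
Right (#3): (B; A:clean, B:dirty)
Suck (#4): (B; A:clean, B:clean)
Right (#5): (B; A:clean, B:clean)
Right (#6): (B; A:clean, B:clean)
Right (#7): (B; A:clean, B:clean)
Right (#8): (B; A:clean, B:clean)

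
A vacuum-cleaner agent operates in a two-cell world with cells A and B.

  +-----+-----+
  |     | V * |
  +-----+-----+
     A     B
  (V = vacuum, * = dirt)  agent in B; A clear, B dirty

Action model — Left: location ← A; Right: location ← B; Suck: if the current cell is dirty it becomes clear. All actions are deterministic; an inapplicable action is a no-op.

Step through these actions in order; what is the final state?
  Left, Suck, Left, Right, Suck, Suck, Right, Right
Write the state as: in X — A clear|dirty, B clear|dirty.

t=1 Left ⇒ in A — A clear, B dirty
t=2 Suck ⇒ in A — A clear, B dirty
t=3 Left ⇒ in A — A clear, B dirty
t=4 Right ⇒ in B — A clear, B dirty
t=5 Suck ⇒ in B — A clear, B clear
t=6 Suck ⇒ in B — A clear, B clear
t=7 Right ⇒ in B — A clear, B clear
t=8 Right ⇒ in B — A clear, B clear

in B — A clear, B clear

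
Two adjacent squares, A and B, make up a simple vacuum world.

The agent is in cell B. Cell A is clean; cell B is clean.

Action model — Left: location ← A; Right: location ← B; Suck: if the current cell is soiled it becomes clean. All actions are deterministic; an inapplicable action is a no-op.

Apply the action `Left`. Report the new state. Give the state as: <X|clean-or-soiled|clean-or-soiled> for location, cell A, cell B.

<A|clean|clean>

start: <B|clean|clean>
1. Left → <A|clean|clean>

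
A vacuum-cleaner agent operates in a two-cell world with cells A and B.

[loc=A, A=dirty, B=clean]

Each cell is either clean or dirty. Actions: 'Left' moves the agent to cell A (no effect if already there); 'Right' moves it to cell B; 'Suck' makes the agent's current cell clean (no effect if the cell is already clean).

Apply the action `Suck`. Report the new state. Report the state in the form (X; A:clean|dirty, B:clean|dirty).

start: (A; A:dirty, B:clean)
step 1/1 (Suck): (A; A:clean, B:clean)

(A; A:clean, B:clean)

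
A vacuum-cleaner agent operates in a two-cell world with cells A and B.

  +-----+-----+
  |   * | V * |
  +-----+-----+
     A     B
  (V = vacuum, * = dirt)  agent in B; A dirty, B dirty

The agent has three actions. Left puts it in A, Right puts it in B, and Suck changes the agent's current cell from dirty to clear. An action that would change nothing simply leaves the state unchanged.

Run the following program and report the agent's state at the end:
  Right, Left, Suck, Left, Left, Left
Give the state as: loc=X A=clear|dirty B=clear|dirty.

loc=A A=clear B=dirty

[1] after Right: loc=B A=dirty B=dirty
[2] after Left: loc=A A=dirty B=dirty
[3] after Suck: loc=A A=clear B=dirty
[4] after Left: loc=A A=clear B=dirty
[5] after Left: loc=A A=clear B=dirty
[6] after Left: loc=A A=clear B=dirty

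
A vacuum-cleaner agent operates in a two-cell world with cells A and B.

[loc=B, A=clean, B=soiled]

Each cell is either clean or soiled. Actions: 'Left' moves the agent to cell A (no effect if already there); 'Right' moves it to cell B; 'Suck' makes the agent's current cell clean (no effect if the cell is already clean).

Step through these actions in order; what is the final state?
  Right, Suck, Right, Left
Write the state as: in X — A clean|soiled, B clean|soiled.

1) do Right; now in B — A clean, B soiled
2) do Suck; now in B — A clean, B clean
3) do Right; now in B — A clean, B clean
4) do Left; now in A — A clean, B clean

in A — A clean, B clean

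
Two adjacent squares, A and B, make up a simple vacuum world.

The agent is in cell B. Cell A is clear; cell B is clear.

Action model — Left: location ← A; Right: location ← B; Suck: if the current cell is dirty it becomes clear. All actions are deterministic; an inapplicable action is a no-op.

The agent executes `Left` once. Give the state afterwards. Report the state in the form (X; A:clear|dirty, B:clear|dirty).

(A; A:clear, B:clear)

start: (B; A:clear, B:clear)
step 1/1 (Left): (A; A:clear, B:clear)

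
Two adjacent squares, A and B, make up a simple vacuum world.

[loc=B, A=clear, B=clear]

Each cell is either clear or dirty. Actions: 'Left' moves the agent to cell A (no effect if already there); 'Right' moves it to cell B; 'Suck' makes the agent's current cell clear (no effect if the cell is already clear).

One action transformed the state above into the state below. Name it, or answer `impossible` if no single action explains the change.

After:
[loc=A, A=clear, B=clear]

Left

try  Left: in A — A clear, B clear  ← match
try Right: in B — A clear, B clear
try  Suck: in B — A clear, B clear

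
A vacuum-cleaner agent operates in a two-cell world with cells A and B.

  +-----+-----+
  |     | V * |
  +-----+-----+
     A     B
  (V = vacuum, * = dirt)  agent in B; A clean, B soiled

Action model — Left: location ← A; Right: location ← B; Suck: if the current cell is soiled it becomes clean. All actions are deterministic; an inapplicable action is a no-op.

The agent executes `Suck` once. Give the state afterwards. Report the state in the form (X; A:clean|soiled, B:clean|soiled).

start: (B; A:clean, B:soiled)
step 1/1 (Suck): (B; A:clean, B:clean)

(B; A:clean, B:clean)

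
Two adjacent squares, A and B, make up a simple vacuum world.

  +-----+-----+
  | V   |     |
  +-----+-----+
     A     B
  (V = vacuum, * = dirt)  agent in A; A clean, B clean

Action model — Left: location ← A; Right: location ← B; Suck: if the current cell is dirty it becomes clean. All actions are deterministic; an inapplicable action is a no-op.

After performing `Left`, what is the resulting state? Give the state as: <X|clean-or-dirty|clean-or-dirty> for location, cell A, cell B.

<A|clean|clean>

start: <A|clean|clean>
[1] after Left: <A|clean|clean>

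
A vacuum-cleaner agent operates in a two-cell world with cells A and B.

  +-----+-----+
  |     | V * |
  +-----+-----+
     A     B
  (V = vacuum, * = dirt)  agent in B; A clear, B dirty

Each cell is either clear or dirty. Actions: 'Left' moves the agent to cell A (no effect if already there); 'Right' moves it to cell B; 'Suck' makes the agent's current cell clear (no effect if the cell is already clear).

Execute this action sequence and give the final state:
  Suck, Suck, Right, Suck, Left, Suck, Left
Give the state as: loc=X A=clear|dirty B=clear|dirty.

loc=A A=clear B=clear

1) do Suck; now loc=B A=clear B=clear
2) do Suck; now loc=B A=clear B=clear
3) do Right; now loc=B A=clear B=clear
4) do Suck; now loc=B A=clear B=clear
5) do Left; now loc=A A=clear B=clear
6) do Suck; now loc=A A=clear B=clear
7) do Left; now loc=A A=clear B=clear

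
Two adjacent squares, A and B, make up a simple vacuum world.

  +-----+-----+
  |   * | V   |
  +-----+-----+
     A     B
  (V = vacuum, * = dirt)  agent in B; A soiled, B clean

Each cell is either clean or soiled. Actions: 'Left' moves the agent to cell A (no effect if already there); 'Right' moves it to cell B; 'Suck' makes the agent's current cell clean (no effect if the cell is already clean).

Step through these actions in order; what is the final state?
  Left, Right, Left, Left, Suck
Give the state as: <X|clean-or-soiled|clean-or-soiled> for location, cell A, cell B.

<A|clean|clean>

Left (#1): <A|soiled|clean>
Right (#2): <B|soiled|clean>
Left (#3): <A|soiled|clean>
Left (#4): <A|soiled|clean>
Suck (#5): <A|clean|clean>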